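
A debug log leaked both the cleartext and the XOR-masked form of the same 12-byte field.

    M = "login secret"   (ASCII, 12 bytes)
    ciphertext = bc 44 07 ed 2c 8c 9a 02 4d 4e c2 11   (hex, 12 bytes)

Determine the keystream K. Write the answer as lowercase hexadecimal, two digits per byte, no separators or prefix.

d02b608442ace9672e3ca765

Since ciphertext = M ⊕ K, XORing both sides with M gives K = M ⊕ ciphertext.
byte 0: 6c ^ bc = d0
byte 1: 6f ^ 44 = 2b
byte 2: 67 ^ 07 = 60
byte 3: 69 ^ ed = 84
byte 4: 6e ^ 2c = 42
byte 5: 20 ^ 8c = ac
byte 6: 73 ^ 9a = e9
byte 7: 65 ^ 02 = 67
byte 8: 63 ^ 4d = 2e
byte 9: 72 ^ 4e = 3c
byte 10: 65 ^ c2 = a7
byte 11: 74 ^ 11 = 65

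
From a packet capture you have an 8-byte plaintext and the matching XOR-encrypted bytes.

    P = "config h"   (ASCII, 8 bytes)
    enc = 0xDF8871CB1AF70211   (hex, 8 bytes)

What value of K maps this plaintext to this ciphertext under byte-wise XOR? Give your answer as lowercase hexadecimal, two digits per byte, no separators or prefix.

bce71fad73902279

Since enc = P ⊕ K, XORing both sides with P gives K = P ⊕ enc.
byte 0:  99 ⊕ 223 = 188
byte 1: 111 ⊕ 136 = 231
byte 2: 110 ⊕ 113 =  31
byte 3: 102 ⊕ 203 = 173
byte 4: 105 ⊕  26 = 115
byte 5: 103 ⊕ 247 = 144
byte 6:  32 ⊕   2 =  34
byte 7: 104 ⊕  17 = 121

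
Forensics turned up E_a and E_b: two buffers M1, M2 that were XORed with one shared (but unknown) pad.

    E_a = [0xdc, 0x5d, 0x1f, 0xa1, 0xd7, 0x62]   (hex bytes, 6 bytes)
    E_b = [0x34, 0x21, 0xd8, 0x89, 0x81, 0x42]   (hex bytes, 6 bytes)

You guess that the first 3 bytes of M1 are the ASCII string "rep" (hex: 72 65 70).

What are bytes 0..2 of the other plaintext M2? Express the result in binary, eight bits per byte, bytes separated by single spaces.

First, E_a ⊕ E_b = (M1 ⊕ K) ⊕ (M2 ⊕ K) = M1 ⊕ M2, so the key drops out. Then M2 = (M1 ⊕ M2) ⊕ M1 over the first 3 bytes.
byte 0: (dc ⊕ 34) ⊕ 72 = e8 ⊕ 72 = 9a
byte 1: (5d ⊕ 21) ⊕ 65 = 7c ⊕ 65 = 19
byte 2: (1f ⊕ d8) ⊕ 70 = c7 ⊕ 70 = b7

10011010 00011001 10110111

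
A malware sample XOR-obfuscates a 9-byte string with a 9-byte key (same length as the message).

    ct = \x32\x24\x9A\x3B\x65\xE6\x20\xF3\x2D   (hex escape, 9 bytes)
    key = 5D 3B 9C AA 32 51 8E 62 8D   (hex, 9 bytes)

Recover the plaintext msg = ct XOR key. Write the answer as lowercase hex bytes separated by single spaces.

XOR is its own inverse, so applying the key byte-wise gives the result directly.
32 XOR 5d = 6f
24 XOR 3b = 1f
9a XOR 9c = 06
3b XOR aa = 91
65 XOR 32 = 57
e6 XOR 51 = b7
20 XOR 8e = ae
f3 XOR 62 = 91
2d XOR 8d = a0

6f 1f 06 91 57 b7 ae 91 a0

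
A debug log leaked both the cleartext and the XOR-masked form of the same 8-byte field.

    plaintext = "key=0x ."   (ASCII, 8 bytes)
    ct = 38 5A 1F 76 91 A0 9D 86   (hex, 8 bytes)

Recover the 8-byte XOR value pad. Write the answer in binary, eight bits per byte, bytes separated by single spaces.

01010011 00111111 01100110 01001011 10100001 11011000 10111101 10101000

Since ct = plaintext ⊕ pad, XORing both sides with plaintext gives pad = plaintext ⊕ ct.
byte 0: 6b xor 38 = 53
byte 1: 65 xor 5a = 3f
byte 2: 79 xor 1f = 66
byte 3: 3d xor 76 = 4b
byte 4: 30 xor 91 = a1
byte 5: 78 xor a0 = d8
byte 6: 20 xor 9d = bd
byte 7: 2e xor 86 = a8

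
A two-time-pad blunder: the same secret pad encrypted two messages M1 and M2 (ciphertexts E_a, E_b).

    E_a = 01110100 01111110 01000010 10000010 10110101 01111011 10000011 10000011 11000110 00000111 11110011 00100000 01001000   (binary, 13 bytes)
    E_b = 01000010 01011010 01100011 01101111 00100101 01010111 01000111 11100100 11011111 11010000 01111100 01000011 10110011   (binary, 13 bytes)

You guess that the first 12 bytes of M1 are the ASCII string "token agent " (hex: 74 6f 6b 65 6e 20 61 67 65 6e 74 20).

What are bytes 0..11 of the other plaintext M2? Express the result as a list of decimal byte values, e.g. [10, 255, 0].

First, E_a ⊕ E_b = (M1 ⊕ K) ⊕ (M2 ⊕ K) = M1 ⊕ M2, so the key drops out. Then M2 = (M1 ⊕ M2) ⊕ M1 over the first 12 bytes.
byte 0: (74 ⊕ 42) ⊕ 74 = 36 ⊕ 74 = 42
byte 1: (7e ⊕ 5a) ⊕ 6f = 24 ⊕ 6f = 4b
byte 2: (42 ⊕ 63) ⊕ 6b = 21 ⊕ 6b = 4a
byte 3: (82 ⊕ 6f) ⊕ 65 = ed ⊕ 65 = 88
byte 4: (b5 ⊕ 25) ⊕ 6e = 90 ⊕ 6e = fe
byte 5: (7b ⊕ 57) ⊕ 20 = 2c ⊕ 20 = 0c
byte 6: (83 ⊕ 47) ⊕ 61 = c4 ⊕ 61 = a5
byte 7: (83 ⊕ e4) ⊕ 67 = 67 ⊕ 67 = 00
byte 8: (c6 ⊕ df) ⊕ 65 = 19 ⊕ 65 = 7c
byte 9: (07 ⊕ d0) ⊕ 6e = d7 ⊕ 6e = b9
byte 10: (f3 ⊕ 7c) ⊕ 74 = 8f ⊕ 74 = fb
byte 11: (20 ⊕ 43) ⊕ 20 = 63 ⊕ 20 = 43

[66, 75, 74, 136, 254, 12, 165, 0, 124, 185, 251, 67]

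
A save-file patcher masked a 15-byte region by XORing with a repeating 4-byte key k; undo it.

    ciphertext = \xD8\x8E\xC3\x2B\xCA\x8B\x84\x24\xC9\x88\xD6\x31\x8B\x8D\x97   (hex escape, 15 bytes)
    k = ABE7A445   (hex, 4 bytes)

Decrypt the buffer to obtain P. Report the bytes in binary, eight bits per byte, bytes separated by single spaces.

01110011 01101001 01100111 01101110 01100001 01101100 00100000 01100001 01100010 01101111 01110010 01110100 00100000 01101010 00110011

The 4-byte key repeats, so the effective keystream is ab e7 a4 45 ab e7 a4 45 ab e7 a4 45 ab e7 a4.
byte 0: 11011000 XOR 10101011 = 01110011
byte 1: 10001110 XOR 11100111 = 01101001
byte 2: 11000011 XOR 10100100 = 01100111
byte 3: 00101011 XOR 01000101 = 01101110
byte 4: 11001010 XOR 10101011 = 01100001
byte 5: 10001011 XOR 11100111 = 01101100
byte 6: 10000100 XOR 10100100 = 00100000
byte 7: 00100100 XOR 01000101 = 01100001
byte 8: 11001001 XOR 10101011 = 01100010
byte 9: 10001000 XOR 11100111 = 01101111
byte 10: 11010110 XOR 10100100 = 01110010
byte 11: 00110001 XOR 01000101 = 01110100
byte 12: 10001011 XOR 10101011 = 00100000
byte 13: 10001101 XOR 11100111 = 01101010
byte 14: 10010111 XOR 10100100 = 00110011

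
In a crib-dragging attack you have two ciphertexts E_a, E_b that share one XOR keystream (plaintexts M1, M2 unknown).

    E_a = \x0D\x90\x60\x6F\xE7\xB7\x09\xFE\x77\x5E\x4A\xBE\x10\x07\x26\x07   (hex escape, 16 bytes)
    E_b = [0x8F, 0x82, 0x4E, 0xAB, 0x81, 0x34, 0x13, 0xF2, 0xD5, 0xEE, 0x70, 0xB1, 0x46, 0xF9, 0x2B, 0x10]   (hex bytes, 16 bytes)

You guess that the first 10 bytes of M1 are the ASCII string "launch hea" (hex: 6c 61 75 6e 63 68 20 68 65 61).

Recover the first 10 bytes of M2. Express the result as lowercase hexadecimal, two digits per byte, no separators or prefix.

First, E_a ⊕ E_b = (M1 ⊕ K) ⊕ (M2 ⊕ K) = M1 ⊕ M2, so the key drops out. Then M2 = (M1 ⊕ M2) ⊕ M1 over the first 10 bytes.
byte 0: (0d xor 8f) xor 6c = 82 xor 6c = ee
byte 1: (90 xor 82) xor 61 = 12 xor 61 = 73
byte 2: (60 xor 4e) xor 75 = 2e xor 75 = 5b
byte 3: (6f xor ab) xor 6e = c4 xor 6e = aa
byte 4: (e7 xor 81) xor 63 = 66 xor 63 = 05
byte 5: (b7 xor 34) xor 68 = 83 xor 68 = eb
byte 6: (09 xor 13) xor 20 = 1a xor 20 = 3a
byte 7: (fe xor f2) xor 68 = 0c xor 68 = 64
byte 8: (77 xor d5) xor 65 = a2 xor 65 = c7
byte 9: (5e xor ee) xor 61 = b0 xor 61 = d1

ee735baa05eb3a64c7d1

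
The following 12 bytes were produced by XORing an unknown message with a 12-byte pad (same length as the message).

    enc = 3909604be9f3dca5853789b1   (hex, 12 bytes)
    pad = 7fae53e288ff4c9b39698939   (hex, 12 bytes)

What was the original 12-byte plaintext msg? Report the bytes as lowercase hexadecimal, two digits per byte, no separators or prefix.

46a733a9610c903ebc5e0088

XOR is its own inverse, so applying the key byte-wise gives the result directly.
00111001 XOR 01111111 = 01000110
00001001 XOR 10101110 = 10100111
01100000 XOR 01010011 = 00110011
01001011 XOR 11100010 = 10101001
11101001 XOR 10001000 = 01100001
11110011 XOR 11111111 = 00001100
11011100 XOR 01001100 = 10010000
10100101 XOR 10011011 = 00111110
10000101 XOR 00111001 = 10111100
00110111 XOR 01101001 = 01011110
10001001 XOR 10001001 = 00000000
10110001 XOR 00111001 = 10001000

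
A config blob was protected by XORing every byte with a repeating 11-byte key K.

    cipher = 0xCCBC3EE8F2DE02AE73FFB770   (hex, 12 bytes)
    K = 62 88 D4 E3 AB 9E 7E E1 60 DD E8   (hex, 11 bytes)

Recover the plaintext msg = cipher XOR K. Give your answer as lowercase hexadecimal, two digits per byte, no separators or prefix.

The 11-byte key repeats, so the effective keystream is 62 88 d4 e3 ab 9e 7e e1 60 dd e8 62.
byte 0: cc ^ 62 = ae
byte 1: bc ^ 88 = 34
byte 2: 3e ^ d4 = ea
byte 3: e8 ^ e3 = 0b
byte 4: f2 ^ ab = 59
byte 5: de ^ 9e = 40
byte 6: 02 ^ 7e = 7c
byte 7: ae ^ e1 = 4f
byte 8: 73 ^ 60 = 13
byte 9: ff ^ dd = 22
byte 10: b7 ^ e8 = 5f
byte 11: 70 ^ 62 = 12

ae34ea0b59407c4f13225f12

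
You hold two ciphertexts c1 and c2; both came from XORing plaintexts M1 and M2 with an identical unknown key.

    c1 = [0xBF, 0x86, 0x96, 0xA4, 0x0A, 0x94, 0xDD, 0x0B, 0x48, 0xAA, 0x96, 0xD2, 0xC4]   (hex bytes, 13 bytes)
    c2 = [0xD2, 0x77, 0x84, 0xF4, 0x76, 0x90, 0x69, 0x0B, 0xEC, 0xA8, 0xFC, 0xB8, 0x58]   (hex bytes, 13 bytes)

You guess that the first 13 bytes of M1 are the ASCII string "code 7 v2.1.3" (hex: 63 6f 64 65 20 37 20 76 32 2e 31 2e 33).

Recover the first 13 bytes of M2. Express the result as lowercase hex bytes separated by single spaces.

First, c1 ⊕ c2 = (M1 ⊕ K) ⊕ (M2 ⊕ K) = M1 ⊕ M2, so the key drops out. Then M2 = (M1 ⊕ M2) ⊕ M1 over the first 13 bytes.
byte 0: (bf xor d2) xor 63 = 6d xor 63 = 0e
byte 1: (86 xor 77) xor 6f = f1 xor 6f = 9e
byte 2: (96 xor 84) xor 64 = 12 xor 64 = 76
byte 3: (a4 xor f4) xor 65 = 50 xor 65 = 35
byte 4: (0a xor 76) xor 20 = 7c xor 20 = 5c
byte 5: (94 xor 90) xor 37 = 04 xor 37 = 33
byte 6: (dd xor 69) xor 20 = b4 xor 20 = 94
byte 7: (0b xor 0b) xor 76 = 00 xor 76 = 76
byte 8: (48 xor ec) xor 32 = a4 xor 32 = 96
byte 9: (aa xor a8) xor 2e = 02 xor 2e = 2c
byte 10: (96 xor fc) xor 31 = 6a xor 31 = 5b
byte 11: (d2 xor b8) xor 2e = 6a xor 2e = 44
byte 12: (c4 xor 58) xor 33 = 9c xor 33 = af

0e 9e 76 35 5c 33 94 76 96 2c 5b 44 af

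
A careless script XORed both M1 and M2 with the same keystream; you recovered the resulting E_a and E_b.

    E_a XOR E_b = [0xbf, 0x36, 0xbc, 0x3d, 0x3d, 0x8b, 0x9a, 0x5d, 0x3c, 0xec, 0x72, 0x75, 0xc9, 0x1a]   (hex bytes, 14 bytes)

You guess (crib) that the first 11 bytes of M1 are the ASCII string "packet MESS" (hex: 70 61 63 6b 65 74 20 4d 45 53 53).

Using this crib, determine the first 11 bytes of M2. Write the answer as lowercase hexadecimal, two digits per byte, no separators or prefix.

cf57df5658ffba1079bf21

Since E_a ⊕ E_b = M1 ⊕ M2, XORing with the guessed M1 bytes yields the corresponding M2 bytes: M2 = (E_a ⊕ E_b) ⊕ M1.
byte 0: bf XOR 70 = cf
byte 1: 36 XOR 61 = 57
byte 2: bc XOR 63 = df
byte 3: 3d XOR 6b = 56
byte 4: 3d XOR 65 = 58
byte 5: 8b XOR 74 = ff
byte 6: 9a XOR 20 = ba
byte 7: 5d XOR 4d = 10
byte 8: 3c XOR 45 = 79
byte 9: ec XOR 53 = bf
byte 10: 72 XOR 53 = 21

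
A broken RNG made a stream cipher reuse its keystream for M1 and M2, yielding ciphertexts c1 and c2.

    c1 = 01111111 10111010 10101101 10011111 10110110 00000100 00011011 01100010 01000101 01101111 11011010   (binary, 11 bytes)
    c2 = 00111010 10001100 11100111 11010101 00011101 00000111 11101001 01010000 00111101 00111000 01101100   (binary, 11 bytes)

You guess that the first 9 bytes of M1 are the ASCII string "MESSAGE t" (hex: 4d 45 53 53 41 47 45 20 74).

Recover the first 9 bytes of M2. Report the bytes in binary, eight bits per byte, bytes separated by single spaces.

First, c1 ⊕ c2 = (M1 ⊕ K) ⊕ (M2 ⊕ K) = M1 ⊕ M2, so the key drops out. Then M2 = (M1 ⊕ M2) ⊕ M1 over the first 9 bytes.
byte 0: (7f xor 3a) xor 4d = 45 xor 4d = 08
byte 1: (ba xor 8c) xor 45 = 36 xor 45 = 73
byte 2: (ad xor e7) xor 53 = 4a xor 53 = 19
byte 3: (9f xor d5) xor 53 = 4a xor 53 = 19
byte 4: (b6 xor 1d) xor 41 = ab xor 41 = ea
byte 5: (04 xor 07) xor 47 = 03 xor 47 = 44
byte 6: (1b xor e9) xor 45 = f2 xor 45 = b7
byte 7: (62 xor 50) xor 20 = 32 xor 20 = 12
byte 8: (45 xor 3d) xor 74 = 78 xor 74 = 0c

00001000 01110011 00011001 00011001 11101010 01000100 10110111 00010010 00001100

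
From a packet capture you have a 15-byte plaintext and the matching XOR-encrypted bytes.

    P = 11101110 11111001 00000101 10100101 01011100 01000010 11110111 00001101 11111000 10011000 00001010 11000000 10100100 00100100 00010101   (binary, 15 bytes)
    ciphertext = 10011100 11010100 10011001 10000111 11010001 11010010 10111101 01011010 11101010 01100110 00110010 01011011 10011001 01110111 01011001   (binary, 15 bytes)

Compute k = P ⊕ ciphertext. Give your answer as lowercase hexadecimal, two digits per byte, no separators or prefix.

Since ciphertext = P ⊕ k, XORing both sides with P gives k = P ⊕ ciphertext.
238 xor 156 = 114
249 xor 212 =  45
  5 xor 153 = 156
165 xor 135 =  34
 92 xor 209 = 141
 66 xor 210 = 144
247 xor 189 =  74
 13 xor  90 =  87
248 xor 234 =  18
152 xor 102 = 254
 10 xor  50 =  56
192 xor  91 = 155
164 xor 153 =  61
 36 xor 119 =  83
 21 xor  89 =  76

722d9c228d904a5712fe389b3d534c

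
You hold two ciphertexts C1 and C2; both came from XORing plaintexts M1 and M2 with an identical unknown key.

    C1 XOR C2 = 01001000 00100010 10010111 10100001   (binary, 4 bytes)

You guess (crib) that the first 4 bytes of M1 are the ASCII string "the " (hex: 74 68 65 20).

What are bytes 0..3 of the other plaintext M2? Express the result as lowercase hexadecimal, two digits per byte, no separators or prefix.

Since C1 ⊕ C2 = M1 ⊕ M2, XORing with the guessed M1 bytes yields the corresponding M2 bytes: M2 = (C1 ⊕ C2) ⊕ M1.
48 ^ 74 = 3c
22 ^ 68 = 4a
97 ^ 65 = f2
a1 ^ 20 = 81

3c4af281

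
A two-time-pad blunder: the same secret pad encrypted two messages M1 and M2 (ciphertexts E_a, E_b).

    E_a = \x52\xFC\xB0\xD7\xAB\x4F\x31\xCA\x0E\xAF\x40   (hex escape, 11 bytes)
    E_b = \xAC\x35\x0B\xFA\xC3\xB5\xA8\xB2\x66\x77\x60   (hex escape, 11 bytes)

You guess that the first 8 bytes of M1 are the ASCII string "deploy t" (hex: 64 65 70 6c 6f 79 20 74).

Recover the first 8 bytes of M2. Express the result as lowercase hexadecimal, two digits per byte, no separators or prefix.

9aaccb410783b90c

First, E_a ⊕ E_b = (M1 ⊕ K) ⊕ (M2 ⊕ K) = M1 ⊕ M2, so the key drops out. Then M2 = (M1 ⊕ M2) ⊕ M1 over the first 8 bytes.
byte 0: (52 ^ ac) ^ 64 = fe ^ 64 = 9a
byte 1: (fc ^ 35) ^ 65 = c9 ^ 65 = ac
byte 2: (b0 ^ 0b) ^ 70 = bb ^ 70 = cb
byte 3: (d7 ^ fa) ^ 6c = 2d ^ 6c = 41
byte 4: (ab ^ c3) ^ 6f = 68 ^ 6f = 07
byte 5: (4f ^ b5) ^ 79 = fa ^ 79 = 83
byte 6: (31 ^ a8) ^ 20 = 99 ^ 20 = b9
byte 7: (ca ^ b2) ^ 74 = 78 ^ 74 = 0c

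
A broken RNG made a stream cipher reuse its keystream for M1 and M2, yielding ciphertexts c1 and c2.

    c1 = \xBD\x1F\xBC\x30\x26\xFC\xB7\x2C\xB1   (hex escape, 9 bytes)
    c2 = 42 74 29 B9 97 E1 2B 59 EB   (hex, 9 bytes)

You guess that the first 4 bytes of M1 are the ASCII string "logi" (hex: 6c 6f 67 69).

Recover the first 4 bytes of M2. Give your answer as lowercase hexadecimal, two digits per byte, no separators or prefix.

First, c1 ⊕ c2 = (M1 ⊕ K) ⊕ (M2 ⊕ K) = M1 ⊕ M2, so the key drops out. Then M2 = (M1 ⊕ M2) ⊕ M1 over the first 4 bytes.
byte 0: (bd ⊕ 42) ⊕ 6c = ff ⊕ 6c = 93
byte 1: (1f ⊕ 74) ⊕ 6f = 6b ⊕ 6f = 04
byte 2: (bc ⊕ 29) ⊕ 67 = 95 ⊕ 67 = f2
byte 3: (30 ⊕ b9) ⊕ 69 = 89 ⊕ 69 = e0

9304f2e0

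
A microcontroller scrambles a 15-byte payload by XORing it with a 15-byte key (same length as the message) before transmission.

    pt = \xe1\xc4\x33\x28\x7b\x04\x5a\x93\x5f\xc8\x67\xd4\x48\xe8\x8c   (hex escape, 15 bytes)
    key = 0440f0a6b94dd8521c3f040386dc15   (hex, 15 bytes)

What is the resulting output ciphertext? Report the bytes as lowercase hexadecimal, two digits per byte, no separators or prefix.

e584c38ec24982c143f763d7ce3499

XOR is its own inverse, so applying the key byte-wise gives the result directly.
byte 0: e1 XOR 04 = e5
byte 1: c4 XOR 40 = 84
byte 2: 33 XOR f0 = c3
byte 3: 28 XOR a6 = 8e
byte 4: 7b XOR b9 = c2
byte 5: 04 XOR 4d = 49
byte 6: 5a XOR d8 = 82
byte 7: 93 XOR 52 = c1
byte 8: 5f XOR 1c = 43
byte 9: c8 XOR 3f = f7
byte 10: 67 XOR 04 = 63
byte 11: d4 XOR 03 = d7
byte 12: 48 XOR 86 = ce
byte 13: e8 XOR dc = 34
byte 14: 8c XOR 15 = 99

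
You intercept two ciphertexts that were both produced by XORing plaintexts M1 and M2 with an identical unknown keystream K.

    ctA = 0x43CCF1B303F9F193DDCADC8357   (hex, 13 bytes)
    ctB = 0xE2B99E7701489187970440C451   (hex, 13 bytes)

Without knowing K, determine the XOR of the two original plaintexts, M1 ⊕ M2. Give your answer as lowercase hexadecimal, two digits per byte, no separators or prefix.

a1756fc402b160144ace9c4706

ctA ⊕ ctB = (M1 ⊕ K) ⊕ (M2 ⊕ K) = M1 ⊕ M2 — the shared key cancels under XOR.
01000011 ^ 11100010 = 10100001
11001100 ^ 10111001 = 01110101
11110001 ^ 10011110 = 01101111
10110011 ^ 01110111 = 11000100
00000011 ^ 00000001 = 00000010
11111001 ^ 01001000 = 10110001
11110001 ^ 10010001 = 01100000
10010011 ^ 10000111 = 00010100
11011101 ^ 10010111 = 01001010
11001010 ^ 00000100 = 11001110
11011100 ^ 01000000 = 10011100
10000011 ^ 11000100 = 01000111
01010111 ^ 01010001 = 00000110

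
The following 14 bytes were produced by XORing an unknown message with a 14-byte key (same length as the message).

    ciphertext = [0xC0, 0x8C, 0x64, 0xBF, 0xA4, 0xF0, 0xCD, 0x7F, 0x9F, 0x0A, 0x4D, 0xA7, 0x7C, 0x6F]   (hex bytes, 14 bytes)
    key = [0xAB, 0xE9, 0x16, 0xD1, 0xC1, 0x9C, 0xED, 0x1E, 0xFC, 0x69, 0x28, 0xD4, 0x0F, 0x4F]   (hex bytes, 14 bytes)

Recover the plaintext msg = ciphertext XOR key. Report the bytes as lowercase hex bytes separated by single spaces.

byte 0: c0 ^ ab = 6b
byte 1: 8c ^ e9 = 65
byte 2: 64 ^ 16 = 72
byte 3: bf ^ d1 = 6e
byte 4: a4 ^ c1 = 65
byte 5: f0 ^ 9c = 6c
byte 6: cd ^ ed = 20
byte 7: 7f ^ 1e = 61
byte 8: 9f ^ fc = 63
byte 9: 0a ^ 69 = 63
byte 10: 4d ^ 28 = 65
byte 11: a7 ^ d4 = 73
byte 12: 7c ^ 0f = 73
byte 13: 6f ^ 4f = 20

6b 65 72 6e 65 6c 20 61 63 63 65 73 73 20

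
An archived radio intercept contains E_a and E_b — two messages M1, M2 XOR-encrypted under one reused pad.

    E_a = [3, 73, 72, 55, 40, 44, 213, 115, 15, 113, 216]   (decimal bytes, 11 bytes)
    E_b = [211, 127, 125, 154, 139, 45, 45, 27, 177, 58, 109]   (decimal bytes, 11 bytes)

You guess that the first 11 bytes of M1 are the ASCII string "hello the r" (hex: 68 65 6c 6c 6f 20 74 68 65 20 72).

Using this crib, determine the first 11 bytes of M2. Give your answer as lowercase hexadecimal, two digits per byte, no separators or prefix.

b85359c1cc218c00db6bc7

First, E_a ⊕ E_b = (M1 ⊕ K) ⊕ (M2 ⊕ K) = M1 ⊕ M2, so the key drops out. Then M2 = (M1 ⊕ M2) ⊕ M1 over the first 11 bytes.
byte 0: (03 ^ d3) ^ 68 = d0 ^ 68 = b8
byte 1: (49 ^ 7f) ^ 65 = 36 ^ 65 = 53
byte 2: (48 ^ 7d) ^ 6c = 35 ^ 6c = 59
byte 3: (37 ^ 9a) ^ 6c = ad ^ 6c = c1
byte 4: (28 ^ 8b) ^ 6f = a3 ^ 6f = cc
byte 5: (2c ^ 2d) ^ 20 = 01 ^ 20 = 21
byte 6: (d5 ^ 2d) ^ 74 = f8 ^ 74 = 8c
byte 7: (73 ^ 1b) ^ 68 = 68 ^ 68 = 00
byte 8: (0f ^ b1) ^ 65 = be ^ 65 = db
byte 9: (71 ^ 3a) ^ 20 = 4b ^ 20 = 6b
byte 10: (d8 ^ 6d) ^ 72 = b5 ^ 72 = c7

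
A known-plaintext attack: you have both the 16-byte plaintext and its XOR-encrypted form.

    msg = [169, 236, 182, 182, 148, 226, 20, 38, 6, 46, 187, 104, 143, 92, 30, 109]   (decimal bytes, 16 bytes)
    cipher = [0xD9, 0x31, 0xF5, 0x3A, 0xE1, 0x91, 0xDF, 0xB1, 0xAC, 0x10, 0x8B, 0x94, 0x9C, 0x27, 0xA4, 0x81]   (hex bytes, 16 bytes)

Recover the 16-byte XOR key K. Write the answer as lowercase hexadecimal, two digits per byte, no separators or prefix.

70dd438c7573cb97aa3e30fc137bbaec

Since cipher = msg ⊕ K, XORing both sides with msg gives K = msg ⊕ cipher.
10101001 ^ 11011001 = 01110000
11101100 ^ 00110001 = 11011101
10110110 ^ 11110101 = 01000011
10110110 ^ 00111010 = 10001100
10010100 ^ 11100001 = 01110101
11100010 ^ 10010001 = 01110011
00010100 ^ 11011111 = 11001011
00100110 ^ 10110001 = 10010111
00000110 ^ 10101100 = 10101010
00101110 ^ 00010000 = 00111110
10111011 ^ 10001011 = 00110000
01101000 ^ 10010100 = 11111100
10001111 ^ 10011100 = 00010011
01011100 ^ 00100111 = 01111011
00011110 ^ 10100100 = 10111010
01101101 ^ 10000001 = 11101100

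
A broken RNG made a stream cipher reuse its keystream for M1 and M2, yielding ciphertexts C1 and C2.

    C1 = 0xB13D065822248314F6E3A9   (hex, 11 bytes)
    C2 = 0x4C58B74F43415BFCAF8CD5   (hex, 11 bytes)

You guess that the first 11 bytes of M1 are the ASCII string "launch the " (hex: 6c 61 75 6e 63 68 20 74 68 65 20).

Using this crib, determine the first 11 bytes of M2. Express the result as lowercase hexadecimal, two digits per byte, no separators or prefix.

First, C1 ⊕ C2 = (M1 ⊕ K) ⊕ (M2 ⊕ K) = M1 ⊕ M2, so the key drops out. Then M2 = (M1 ⊕ M2) ⊕ M1 over the first 11 bytes.
byte 0: (b1 xor 4c) xor 6c = fd xor 6c = 91
byte 1: (3d xor 58) xor 61 = 65 xor 61 = 04
byte 2: (06 xor b7) xor 75 = b1 xor 75 = c4
byte 3: (58 xor 4f) xor 6e = 17 xor 6e = 79
byte 4: (22 xor 43) xor 63 = 61 xor 63 = 02
byte 5: (24 xor 41) xor 68 = 65 xor 68 = 0d
byte 6: (83 xor 5b) xor 20 = d8 xor 20 = f8
byte 7: (14 xor fc) xor 74 = e8 xor 74 = 9c
byte 8: (f6 xor af) xor 68 = 59 xor 68 = 31
byte 9: (e3 xor 8c) xor 65 = 6f xor 65 = 0a
byte 10: (a9 xor d5) xor 20 = 7c xor 20 = 5c

9104c479020df89c310a5c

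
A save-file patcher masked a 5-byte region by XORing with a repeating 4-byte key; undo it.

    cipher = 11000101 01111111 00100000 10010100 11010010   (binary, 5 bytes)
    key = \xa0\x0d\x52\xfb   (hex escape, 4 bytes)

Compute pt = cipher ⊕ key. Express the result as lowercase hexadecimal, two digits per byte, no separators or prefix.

The 4-byte key repeats, so the effective keystream is a0 0d 52 fb a0.
byte 0: c5 XOR a0 = 65
byte 1: 7f XOR 0d = 72
byte 2: 20 XOR 52 = 72
byte 3: 94 XOR fb = 6f
byte 4: d2 XOR a0 = 72

6572726f72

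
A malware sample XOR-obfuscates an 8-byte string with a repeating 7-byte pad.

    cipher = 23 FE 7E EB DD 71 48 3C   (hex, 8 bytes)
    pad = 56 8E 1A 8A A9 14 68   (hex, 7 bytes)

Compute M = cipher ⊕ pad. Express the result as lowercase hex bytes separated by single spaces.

The 7-byte key repeats, so the effective keystream is 56 8e 1a 8a a9 14 68 56.
byte 0: 23 ⊕ 56 = 75
byte 1: fe ⊕ 8e = 70
byte 2: 7e ⊕ 1a = 64
byte 3: eb ⊕ 8a = 61
byte 4: dd ⊕ a9 = 74
byte 5: 71 ⊕ 14 = 65
byte 6: 48 ⊕ 68 = 20
byte 7: 3c ⊕ 56 = 6a

75 70 64 61 74 65 20 6a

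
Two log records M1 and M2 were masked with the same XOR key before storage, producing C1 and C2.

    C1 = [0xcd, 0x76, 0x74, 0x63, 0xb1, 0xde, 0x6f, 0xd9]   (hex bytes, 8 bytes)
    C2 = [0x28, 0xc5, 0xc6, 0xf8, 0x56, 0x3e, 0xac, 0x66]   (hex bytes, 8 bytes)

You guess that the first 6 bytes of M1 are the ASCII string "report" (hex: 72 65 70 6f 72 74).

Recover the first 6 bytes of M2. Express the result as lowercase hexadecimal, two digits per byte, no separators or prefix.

First, C1 ⊕ C2 = (M1 ⊕ K) ⊕ (M2 ⊕ K) = M1 ⊕ M2, so the key drops out. Then M2 = (M1 ⊕ M2) ⊕ M1 over the first 6 bytes.
byte 0: (cd ⊕ 28) ⊕ 72 = e5 ⊕ 72 = 97
byte 1: (76 ⊕ c5) ⊕ 65 = b3 ⊕ 65 = d6
byte 2: (74 ⊕ c6) ⊕ 70 = b2 ⊕ 70 = c2
byte 3: (63 ⊕ f8) ⊕ 6f = 9b ⊕ 6f = f4
byte 4: (b1 ⊕ 56) ⊕ 72 = e7 ⊕ 72 = 95
byte 5: (de ⊕ 3e) ⊕ 74 = e0 ⊕ 74 = 94

97d6c2f49594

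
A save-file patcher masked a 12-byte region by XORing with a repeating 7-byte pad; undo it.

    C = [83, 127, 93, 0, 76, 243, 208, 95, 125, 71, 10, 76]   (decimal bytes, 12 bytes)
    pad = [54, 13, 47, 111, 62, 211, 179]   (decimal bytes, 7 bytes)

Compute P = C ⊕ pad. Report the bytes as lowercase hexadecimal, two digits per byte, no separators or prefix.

6572726f7220636970686572

The 7-byte key repeats, so the effective keystream is 36 0d 2f 6f 3e d3 b3 36 0d 2f 6f 3e.
byte 0:  83 ⊕  54 = 101
byte 1: 127 ⊕  13 = 114
byte 2:  93 ⊕  47 = 114
byte 3:   0 ⊕ 111 = 111
byte 4:  76 ⊕  62 = 114
byte 5: 243 ⊕ 211 =  32
byte 6: 208 ⊕ 179 =  99
byte 7:  95 ⊕  54 = 105
byte 8: 125 ⊕  13 = 112
byte 9:  71 ⊕  47 = 104
byte 10:  10 ⊕ 111 = 101
byte 11:  76 ⊕  62 = 114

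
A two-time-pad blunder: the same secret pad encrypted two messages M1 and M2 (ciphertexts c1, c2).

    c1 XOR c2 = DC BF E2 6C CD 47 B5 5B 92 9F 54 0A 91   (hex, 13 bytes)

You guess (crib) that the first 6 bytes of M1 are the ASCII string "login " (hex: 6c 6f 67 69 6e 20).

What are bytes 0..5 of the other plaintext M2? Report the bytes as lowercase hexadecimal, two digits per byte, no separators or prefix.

Since c1 ⊕ c2 = M1 ⊕ M2, XORing with the guessed M1 bytes yields the corresponding M2 bytes: M2 = (c1 ⊕ c2) ⊕ M1.
220 XOR 108 = 176
191 XOR 111 = 208
226 XOR 103 = 133
108 XOR 105 =   5
205 XOR 110 = 163
 71 XOR  32 = 103

b0d08505a367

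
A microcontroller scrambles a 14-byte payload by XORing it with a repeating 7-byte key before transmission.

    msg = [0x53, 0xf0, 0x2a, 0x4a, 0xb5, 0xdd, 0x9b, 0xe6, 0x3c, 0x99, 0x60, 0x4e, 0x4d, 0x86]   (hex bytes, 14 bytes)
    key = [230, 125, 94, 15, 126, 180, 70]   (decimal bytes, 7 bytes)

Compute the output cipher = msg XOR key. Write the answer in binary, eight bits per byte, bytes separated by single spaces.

The 7-byte key repeats, so the effective keystream is e6 7d 5e 0f 7e b4 46 e6 7d 5e 0f 7e b4 46.
byte 0: 53 ⊕ e6 = b5
byte 1: f0 ⊕ 7d = 8d
byte 2: 2a ⊕ 5e = 74
byte 3: 4a ⊕ 0f = 45
byte 4: b5 ⊕ 7e = cb
byte 5: dd ⊕ b4 = 69
byte 6: 9b ⊕ 46 = dd
byte 7: e6 ⊕ e6 = 00
byte 8: 3c ⊕ 7d = 41
byte 9: 99 ⊕ 5e = c7
byte 10: 60 ⊕ 0f = 6f
byte 11: 4e ⊕ 7e = 30
byte 12: 4d ⊕ b4 = f9
byte 13: 86 ⊕ 46 = c0

10110101 10001101 01110100 01000101 11001011 01101001 11011101 00000000 01000001 11000111 01101111 00110000 11111001 11000000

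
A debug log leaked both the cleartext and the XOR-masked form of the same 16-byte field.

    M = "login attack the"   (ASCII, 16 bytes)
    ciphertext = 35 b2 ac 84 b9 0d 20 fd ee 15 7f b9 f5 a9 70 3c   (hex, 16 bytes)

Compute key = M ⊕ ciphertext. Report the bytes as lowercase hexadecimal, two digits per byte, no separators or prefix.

Since ciphertext = M ⊕ key, XORing both sides with M gives key = M ⊕ ciphertext.
6c ^ 35 = 59
6f ^ b2 = dd
67 ^ ac = cb
69 ^ 84 = ed
6e ^ b9 = d7
20 ^ 0d = 2d
61 ^ 20 = 41
74 ^ fd = 89
74 ^ ee = 9a
61 ^ 15 = 74
63 ^ 7f = 1c
6b ^ b9 = d2
20 ^ f5 = d5
74 ^ a9 = dd
68 ^ 70 = 18
65 ^ 3c = 59

59ddcbedd72d41899a741cd2d5dd1859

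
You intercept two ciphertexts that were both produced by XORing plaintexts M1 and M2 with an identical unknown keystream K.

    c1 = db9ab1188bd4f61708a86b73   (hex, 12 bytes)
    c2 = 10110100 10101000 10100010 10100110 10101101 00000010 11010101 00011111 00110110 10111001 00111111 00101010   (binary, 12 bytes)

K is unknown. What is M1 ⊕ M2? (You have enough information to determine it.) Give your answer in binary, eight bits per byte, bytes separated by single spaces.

01101111 00110010 00010011 10111110 00100110 11010110 00100011 00001000 00111110 00010001 01010100 01011001

c1 ⊕ c2 = (M1 ⊕ K) ⊕ (M2 ⊕ K) = M1 ⊕ M2 — the shared key cancels under XOR.
11011011 XOR 10110100 = 01101111
10011010 XOR 10101000 = 00110010
10110001 XOR 10100010 = 00010011
00011000 XOR 10100110 = 10111110
10001011 XOR 10101101 = 00100110
11010100 XOR 00000010 = 11010110
11110110 XOR 11010101 = 00100011
00010111 XOR 00011111 = 00001000
00001000 XOR 00110110 = 00111110
10101000 XOR 10111001 = 00010001
01101011 XOR 00111111 = 01010100
01110011 XOR 00101010 = 01011001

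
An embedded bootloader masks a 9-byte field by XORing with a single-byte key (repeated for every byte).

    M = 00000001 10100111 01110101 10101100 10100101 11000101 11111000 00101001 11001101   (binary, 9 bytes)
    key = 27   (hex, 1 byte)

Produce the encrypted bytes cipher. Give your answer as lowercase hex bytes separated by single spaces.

26 80 52 8b 82 e2 df 0e ea

The 1-byte key repeats, so the effective keystream is 27 27 27 27 27 27 27 27 27.
byte 0: 00000001 XOR 00100111 = 00100110
byte 1: 10100111 XOR 00100111 = 10000000
byte 2: 01110101 XOR 00100111 = 01010010
byte 3: 10101100 XOR 00100111 = 10001011
byte 4: 10100101 XOR 00100111 = 10000010
byte 5: 11000101 XOR 00100111 = 11100010
byte 6: 11111000 XOR 00100111 = 11011111
byte 7: 00101001 XOR 00100111 = 00001110
byte 8: 11001101 XOR 00100111 = 11101010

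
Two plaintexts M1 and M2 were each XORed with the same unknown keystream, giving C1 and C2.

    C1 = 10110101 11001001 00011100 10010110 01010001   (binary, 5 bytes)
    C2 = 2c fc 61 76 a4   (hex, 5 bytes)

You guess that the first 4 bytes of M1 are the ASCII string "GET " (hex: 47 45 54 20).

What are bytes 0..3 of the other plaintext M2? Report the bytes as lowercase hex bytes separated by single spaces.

de 70 29 c0

First, C1 ⊕ C2 = (M1 ⊕ K) ⊕ (M2 ⊕ K) = M1 ⊕ M2, so the key drops out. Then M2 = (M1 ⊕ M2) ⊕ M1 over the first 4 bytes.
byte 0: (b5 ^ 2c) ^ 47 = 99 ^ 47 = de
byte 1: (c9 ^ fc) ^ 45 = 35 ^ 45 = 70
byte 2: (1c ^ 61) ^ 54 = 7d ^ 54 = 29
byte 3: (96 ^ 76) ^ 20 = e0 ^ 20 = c0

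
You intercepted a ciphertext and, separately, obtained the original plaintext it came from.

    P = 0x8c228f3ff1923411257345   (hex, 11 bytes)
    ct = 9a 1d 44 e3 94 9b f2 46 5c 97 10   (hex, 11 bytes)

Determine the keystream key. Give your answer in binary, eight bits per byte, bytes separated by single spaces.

00010110 00111111 11001011 11011100 01100101 00001001 11000110 01010111 01111001 11100100 01010101

Since ct = P ⊕ key, XORing both sides with P gives key = P ⊕ ct.
byte 0: 10001100 ^ 10011010 = 00010110
byte 1: 00100010 ^ 00011101 = 00111111
byte 2: 10001111 ^ 01000100 = 11001011
byte 3: 00111111 ^ 11100011 = 11011100
byte 4: 11110001 ^ 10010100 = 01100101
byte 5: 10010010 ^ 10011011 = 00001001
byte 6: 00110100 ^ 11110010 = 11000110
byte 7: 00010001 ^ 01000110 = 01010111
byte 8: 00100101 ^ 01011100 = 01111001
byte 9: 01110011 ^ 10010111 = 11100100
byte 10: 01000101 ^ 00010000 = 01010101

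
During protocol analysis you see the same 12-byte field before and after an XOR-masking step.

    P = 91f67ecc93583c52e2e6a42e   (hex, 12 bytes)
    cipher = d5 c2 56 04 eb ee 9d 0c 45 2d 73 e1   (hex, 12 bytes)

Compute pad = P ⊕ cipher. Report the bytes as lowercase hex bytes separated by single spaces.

44 34 28 c8 78 b6 a1 5e a7 cb d7 cf

Since cipher = P ⊕ pad, XORing both sides with P gives pad = P ⊕ cipher.
10010001 ⊕ 11010101 = 01000100
11110110 ⊕ 11000010 = 00110100
01111110 ⊕ 01010110 = 00101000
11001100 ⊕ 00000100 = 11001000
10010011 ⊕ 11101011 = 01111000
01011000 ⊕ 11101110 = 10110110
00111100 ⊕ 10011101 = 10100001
01010010 ⊕ 00001100 = 01011110
11100010 ⊕ 01000101 = 10100111
11100110 ⊕ 00101101 = 11001011
10100100 ⊕ 01110011 = 11010111
00101110 ⊕ 11100001 = 11001111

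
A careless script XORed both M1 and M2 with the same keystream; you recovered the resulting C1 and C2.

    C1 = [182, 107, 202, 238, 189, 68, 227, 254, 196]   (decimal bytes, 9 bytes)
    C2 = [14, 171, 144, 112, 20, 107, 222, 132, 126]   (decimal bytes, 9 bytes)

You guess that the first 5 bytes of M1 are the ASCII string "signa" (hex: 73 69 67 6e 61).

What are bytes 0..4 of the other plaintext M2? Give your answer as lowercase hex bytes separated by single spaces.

First, C1 ⊕ C2 = (M1 ⊕ K) ⊕ (M2 ⊕ K) = M1 ⊕ M2, so the key drops out. Then M2 = (M1 ⊕ M2) ⊕ M1 over the first 5 bytes.
byte 0: (b6 XOR 0e) XOR 73 = b8 XOR 73 = cb
byte 1: (6b XOR ab) XOR 69 = c0 XOR 69 = a9
byte 2: (ca XOR 90) XOR 67 = 5a XOR 67 = 3d
byte 3: (ee XOR 70) XOR 6e = 9e XOR 6e = f0
byte 4: (bd XOR 14) XOR 61 = a9 XOR 61 = c8

cb a9 3d f0 c8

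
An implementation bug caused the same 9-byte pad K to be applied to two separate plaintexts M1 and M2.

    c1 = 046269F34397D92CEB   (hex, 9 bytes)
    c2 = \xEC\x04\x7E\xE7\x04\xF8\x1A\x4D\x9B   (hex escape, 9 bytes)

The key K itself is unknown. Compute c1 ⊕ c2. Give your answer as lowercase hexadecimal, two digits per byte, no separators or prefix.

c1 ⊕ c2 = (M1 ⊕ K) ⊕ (M2 ⊕ K) = M1 ⊕ M2 — the shared key cancels under XOR.
04 ^ ec = e8
62 ^ 04 = 66
69 ^ 7e = 17
f3 ^ e7 = 14
43 ^ 04 = 47
97 ^ f8 = 6f
d9 ^ 1a = c3
2c ^ 4d = 61
eb ^ 9b = 70

e8661714476fc36170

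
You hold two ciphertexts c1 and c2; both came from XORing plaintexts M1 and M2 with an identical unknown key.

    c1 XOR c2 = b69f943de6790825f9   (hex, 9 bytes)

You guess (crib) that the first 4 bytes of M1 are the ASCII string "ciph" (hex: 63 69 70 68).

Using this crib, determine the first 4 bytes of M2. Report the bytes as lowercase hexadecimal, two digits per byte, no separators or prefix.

Since c1 ⊕ c2 = M1 ⊕ M2, XORing with the guessed M1 bytes yields the corresponding M2 bytes: M2 = (c1 ⊕ c2) ⊕ M1.
10110110 ^ 01100011 = 11010101
10011111 ^ 01101001 = 11110110
10010100 ^ 01110000 = 11100100
00111101 ^ 01101000 = 01010101

d5f6e455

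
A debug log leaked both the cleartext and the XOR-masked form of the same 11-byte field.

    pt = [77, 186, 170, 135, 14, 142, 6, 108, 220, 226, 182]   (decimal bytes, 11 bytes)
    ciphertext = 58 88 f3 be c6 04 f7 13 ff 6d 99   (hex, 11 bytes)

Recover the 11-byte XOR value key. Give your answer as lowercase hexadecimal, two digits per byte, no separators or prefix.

15325939c88af17f238f2f

Since ciphertext = pt ⊕ key, XORing both sides with pt gives key = pt ⊕ ciphertext.
byte 0:  77 xor  88 =  21
byte 1: 186 xor 136 =  50
byte 2: 170 xor 243 =  89
byte 3: 135 xor 190 =  57
byte 4:  14 xor 198 = 200
byte 5: 142 xor   4 = 138
byte 6:   6 xor 247 = 241
byte 7: 108 xor  19 = 127
byte 8: 220 xor 255 =  35
byte 9: 226 xor 109 = 143
byte 10: 182 xor 153 =  47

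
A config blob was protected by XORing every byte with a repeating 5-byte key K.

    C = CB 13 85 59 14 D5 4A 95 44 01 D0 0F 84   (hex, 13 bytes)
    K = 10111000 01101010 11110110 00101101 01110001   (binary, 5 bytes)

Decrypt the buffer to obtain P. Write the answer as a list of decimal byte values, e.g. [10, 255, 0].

[115, 121, 115, 116, 101, 109, 32, 99, 105, 112, 104, 101, 114]

The 5-byte key repeats, so the effective keystream is b8 6a f6 2d 71 b8 6a f6 2d 71 b8 6a f6.
byte 0: cb ^ b8 = 73
byte 1: 13 ^ 6a = 79
byte 2: 85 ^ f6 = 73
byte 3: 59 ^ 2d = 74
byte 4: 14 ^ 71 = 65
byte 5: d5 ^ b8 = 6d
byte 6: 4a ^ 6a = 20
byte 7: 95 ^ f6 = 63
byte 8: 44 ^ 2d = 69
byte 9: 01 ^ 71 = 70
byte 10: d0 ^ b8 = 68
byte 11: 0f ^ 6a = 65
byte 12: 84 ^ f6 = 72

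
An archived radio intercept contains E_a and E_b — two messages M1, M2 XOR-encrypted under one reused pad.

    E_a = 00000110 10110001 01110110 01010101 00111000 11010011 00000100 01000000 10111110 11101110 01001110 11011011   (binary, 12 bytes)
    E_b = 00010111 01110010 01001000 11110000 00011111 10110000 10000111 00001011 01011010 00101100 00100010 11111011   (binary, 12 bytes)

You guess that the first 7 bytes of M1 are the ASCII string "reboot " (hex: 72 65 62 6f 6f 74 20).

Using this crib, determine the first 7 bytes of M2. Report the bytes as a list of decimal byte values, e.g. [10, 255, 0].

[99, 166, 92, 202, 72, 23, 163]

First, E_a ⊕ E_b = (M1 ⊕ K) ⊕ (M2 ⊕ K) = M1 ⊕ M2, so the key drops out. Then M2 = (M1 ⊕ M2) ⊕ M1 over the first 7 bytes.
byte 0: (06 ^ 17) ^ 72 = 11 ^ 72 = 63
byte 1: (b1 ^ 72) ^ 65 = c3 ^ 65 = a6
byte 2: (76 ^ 48) ^ 62 = 3e ^ 62 = 5c
byte 3: (55 ^ f0) ^ 6f = a5 ^ 6f = ca
byte 4: (38 ^ 1f) ^ 6f = 27 ^ 6f = 48
byte 5: (d3 ^ b0) ^ 74 = 63 ^ 74 = 17
byte 6: (04 ^ 87) ^ 20 = 83 ^ 20 = a3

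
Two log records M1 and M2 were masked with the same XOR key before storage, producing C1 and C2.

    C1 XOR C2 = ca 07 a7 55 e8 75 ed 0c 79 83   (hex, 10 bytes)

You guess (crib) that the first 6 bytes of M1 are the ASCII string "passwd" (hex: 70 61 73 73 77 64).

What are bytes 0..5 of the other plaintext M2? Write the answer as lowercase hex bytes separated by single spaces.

Since C1 ⊕ C2 = M1 ⊕ M2, XORing with the guessed M1 bytes yields the corresponding M2 bytes: M2 = (C1 ⊕ C2) ⊕ M1.
ca XOR 70 = ba
07 XOR 61 = 66
a7 XOR 73 = d4
55 XOR 73 = 26
e8 XOR 77 = 9f
75 XOR 64 = 11

ba 66 d4 26 9f 11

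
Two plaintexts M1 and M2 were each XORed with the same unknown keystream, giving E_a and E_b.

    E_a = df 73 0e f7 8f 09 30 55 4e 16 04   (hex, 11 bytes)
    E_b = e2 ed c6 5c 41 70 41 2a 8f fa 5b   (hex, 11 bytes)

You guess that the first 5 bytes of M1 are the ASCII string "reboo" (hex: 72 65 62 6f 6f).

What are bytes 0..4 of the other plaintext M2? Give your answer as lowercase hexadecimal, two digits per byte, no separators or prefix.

First, E_a ⊕ E_b = (M1 ⊕ K) ⊕ (M2 ⊕ K) = M1 ⊕ M2, so the key drops out. Then M2 = (M1 ⊕ M2) ⊕ M1 over the first 5 bytes.
byte 0: (df xor e2) xor 72 = 3d xor 72 = 4f
byte 1: (73 xor ed) xor 65 = 9e xor 65 = fb
byte 2: (0e xor c6) xor 62 = c8 xor 62 = aa
byte 3: (f7 xor 5c) xor 6f = ab xor 6f = c4
byte 4: (8f xor 41) xor 6f = ce xor 6f = a1

4ffbaac4a1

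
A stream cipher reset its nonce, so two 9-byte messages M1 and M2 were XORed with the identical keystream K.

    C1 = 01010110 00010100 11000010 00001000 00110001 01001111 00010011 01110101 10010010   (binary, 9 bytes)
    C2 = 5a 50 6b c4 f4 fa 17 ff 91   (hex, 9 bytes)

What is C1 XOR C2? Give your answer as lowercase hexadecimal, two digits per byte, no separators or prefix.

C1 ⊕ C2 = (M1 ⊕ K) ⊕ (M2 ⊕ K) = M1 ⊕ M2 — the shared key cancels under XOR.
56 ^ 5a = 0c
14 ^ 50 = 44
c2 ^ 6b = a9
08 ^ c4 = cc
31 ^ f4 = c5
4f ^ fa = b5
13 ^ 17 = 04
75 ^ ff = 8a
92 ^ 91 = 03

0c44a9ccc5b5048a03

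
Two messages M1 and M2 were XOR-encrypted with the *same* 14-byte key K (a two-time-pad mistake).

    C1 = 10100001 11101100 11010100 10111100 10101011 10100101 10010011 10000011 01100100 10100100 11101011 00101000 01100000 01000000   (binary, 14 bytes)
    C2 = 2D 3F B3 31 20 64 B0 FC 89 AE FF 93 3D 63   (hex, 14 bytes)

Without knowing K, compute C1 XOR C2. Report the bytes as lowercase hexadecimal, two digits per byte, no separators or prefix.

C1 ⊕ C2 = (M1 ⊕ K) ⊕ (M2 ⊕ K) = M1 ⊕ M2 — the shared key cancels under XOR.
a1 xor 2d = 8c
ec xor 3f = d3
d4 xor b3 = 67
bc xor 31 = 8d
ab xor 20 = 8b
a5 xor 64 = c1
93 xor b0 = 23
83 xor fc = 7f
64 xor 89 = ed
a4 xor ae = 0a
eb xor ff = 14
28 xor 93 = bb
60 xor 3d = 5d
40 xor 63 = 23

8cd3678d8bc1237fed0a14bb5d23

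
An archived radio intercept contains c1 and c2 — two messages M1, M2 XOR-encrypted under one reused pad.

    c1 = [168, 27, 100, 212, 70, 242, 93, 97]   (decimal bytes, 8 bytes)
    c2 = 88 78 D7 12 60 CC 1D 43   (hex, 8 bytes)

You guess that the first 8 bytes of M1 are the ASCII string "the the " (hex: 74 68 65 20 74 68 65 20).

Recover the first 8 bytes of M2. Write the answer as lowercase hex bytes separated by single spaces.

54 0b d6 e6 52 56 25 02

First, c1 ⊕ c2 = (M1 ⊕ K) ⊕ (M2 ⊕ K) = M1 ⊕ M2, so the key drops out. Then M2 = (M1 ⊕ M2) ⊕ M1 over the first 8 bytes.
byte 0: (a8 XOR 88) XOR 74 = 20 XOR 74 = 54
byte 1: (1b XOR 78) XOR 68 = 63 XOR 68 = 0b
byte 2: (64 XOR d7) XOR 65 = b3 XOR 65 = d6
byte 3: (d4 XOR 12) XOR 20 = c6 XOR 20 = e6
byte 4: (46 XOR 60) XOR 74 = 26 XOR 74 = 52
byte 5: (f2 XOR cc) XOR 68 = 3e XOR 68 = 56
byte 6: (5d XOR 1d) XOR 65 = 40 XOR 65 = 25
byte 7: (61 XOR 43) XOR 20 = 22 XOR 20 = 02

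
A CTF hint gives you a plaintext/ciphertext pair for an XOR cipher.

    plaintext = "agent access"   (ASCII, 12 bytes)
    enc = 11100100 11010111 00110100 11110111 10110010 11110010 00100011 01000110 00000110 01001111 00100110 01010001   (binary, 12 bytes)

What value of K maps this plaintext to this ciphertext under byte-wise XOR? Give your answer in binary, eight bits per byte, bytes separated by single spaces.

Since enc = plaintext ⊕ K, XORing both sides with plaintext gives K = plaintext ⊕ enc.
01100001 ⊕ 11100100 = 10000101
01100111 ⊕ 11010111 = 10110000
01100101 ⊕ 00110100 = 01010001
01101110 ⊕ 11110111 = 10011001
01110100 ⊕ 10110010 = 11000110
00100000 ⊕ 11110010 = 11010010
01100001 ⊕ 00100011 = 01000010
01100011 ⊕ 01000110 = 00100101
01100011 ⊕ 00000110 = 01100101
01100101 ⊕ 01001111 = 00101010
01110011 ⊕ 00100110 = 01010101
01110011 ⊕ 01010001 = 00100010

10000101 10110000 01010001 10011001 11000110 11010010 01000010 00100101 01100101 00101010 01010101 00100010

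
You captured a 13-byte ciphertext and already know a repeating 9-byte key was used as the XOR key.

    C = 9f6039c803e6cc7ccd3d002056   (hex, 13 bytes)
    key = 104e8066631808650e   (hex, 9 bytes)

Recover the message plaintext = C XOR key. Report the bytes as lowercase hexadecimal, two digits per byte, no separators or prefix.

The 9-byte key repeats, so the effective keystream is 10 4e 80 66 63 18 08 65 0e 10 4e 80 66.
byte 0: 159 XOR  16 = 143
byte 1:  96 XOR  78 =  46
byte 2:  57 XOR 128 = 185
byte 3: 200 XOR 102 = 174
byte 4:   3 XOR  99 =  96
byte 5: 230 XOR  24 = 254
byte 6: 204 XOR   8 = 196
byte 7: 124 XOR 101 =  25
byte 8: 205 XOR  14 = 195
byte 9:  61 XOR  16 =  45
byte 10:   0 XOR  78 =  78
byte 11:  32 XOR 128 = 160
byte 12:  86 XOR 102 =  48

8f2eb9ae60fec419c32d4ea030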